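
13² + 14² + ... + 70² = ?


Σₖ₌13^70 k² = Σₖ₌₁^70 k² − Σₖ₌₁^12 k²
= 70·71·141/6 − 12·13·25/6
= 116795 − 650 = 116145

Σk² = 116145


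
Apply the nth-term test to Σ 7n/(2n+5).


lim(n→∞) 7n/(2n+5) = 7/2 = 7/2  (divide numerator and denominator by n)
lim aₙ = 7/2 ≠ 0 → series DIVERGES

Diverges (lim aₙ = 7/2 ≠ 0)


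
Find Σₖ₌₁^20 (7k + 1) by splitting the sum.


Σ(7k+1) = 7·Σk + 1·n
= 7·210 + 1·20
= 1470 + 20 = 1490

Σ = 1490


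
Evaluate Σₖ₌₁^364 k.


n(n+1)/2 = 364×365/2 = 132860/2 = 66430

Σk = 66430


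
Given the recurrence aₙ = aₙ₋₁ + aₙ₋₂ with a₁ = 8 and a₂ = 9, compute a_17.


Computing iteratively: 8, 9, 17, 26, 43, 69, 112, 181, 293, 474, 767, 1241, ...
a_17 = 13763

a_17 = 13763


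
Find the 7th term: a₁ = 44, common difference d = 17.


aₙ = a₁ + (n-1)d
= 44 + (7-1)×17
= 44 + 102
= 146

a_7 = 146


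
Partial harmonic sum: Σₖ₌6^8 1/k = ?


Σₖ₌6^8 1/k = 1/6 + 1/7 + 1/8
= 73/168
≈ 0.4345

Sum = 73/168 ≈ 0.4345


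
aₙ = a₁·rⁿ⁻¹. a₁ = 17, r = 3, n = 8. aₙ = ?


aₙ = a₁·r^(n-1)
= 17×3^7
= 17×2187
= 37179

a_8 = 37179


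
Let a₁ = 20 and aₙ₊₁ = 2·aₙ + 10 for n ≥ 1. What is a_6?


Computing step by step:
a_1 = 20
a_2 = 50
a_3 = 110
a_4 = 230
a_5 = 470
a_6 = 950


a_6 = 950


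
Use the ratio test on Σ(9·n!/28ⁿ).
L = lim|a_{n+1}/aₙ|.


aₙ = 9·n!/28^n
a_{n+1}/aₙ = (n+1)!/28^(n+1) × 28^n/n!  (constant 9 cancels)
= (n+1)/28
L = lim(n→∞) (n+1)/28 = ∞
L > 1 → series DIVERGES

Diverges (ratio test: L = ∞ > 1)


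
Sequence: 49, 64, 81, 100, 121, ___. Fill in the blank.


Pattern: perfect squares: n²
Terms: 49, 64, 81, 100, 121
Next term = 144

Next term = 144


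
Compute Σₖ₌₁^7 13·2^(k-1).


Sₙ = 13×(2^7 - 1)/(2 - 1)
= 13×(128 - 1)/1
= 13×127/1
= 1651

S_7 = 1651


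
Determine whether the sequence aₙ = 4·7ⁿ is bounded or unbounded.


aₙ = 4·7ⁿ → as n→∞, aₙ→∞ (since base 7 > 1)
No finite upper bound exists
The sequence is UNBOUNDED

Unbounded (aₙ → ∞ as n → ∞)


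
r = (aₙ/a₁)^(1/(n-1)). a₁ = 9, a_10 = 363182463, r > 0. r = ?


r^(n-1) = aₙ/a₁
r^9 = 363182463/9 = 40353607
r = 40353607^(1/9)
= 7

r = 7


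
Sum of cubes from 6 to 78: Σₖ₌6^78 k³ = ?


Σₖ₌6^78 k³ = [78·79/2]² − [5·6/2]²
= 9492561 − 225 = 9492336

Σk³ = 9492336


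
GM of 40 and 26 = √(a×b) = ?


GM = √(40×26) = √1040 = 32.249

GM = 32.249


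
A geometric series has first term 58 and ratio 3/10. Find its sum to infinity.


S∞ = a₁/(1-r) = 58/(1 - 3/10)
= 58/(7/10)
= 580/7

S∞ = 580/7


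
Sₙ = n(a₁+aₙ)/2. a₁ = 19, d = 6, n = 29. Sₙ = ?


aₙ = 19 + (29-1)×6 = 187
Sₙ = n(a₁+aₙ)/2 = 29×(19+187)/2
= 29×206/2 = 2987

S_29 = 2987


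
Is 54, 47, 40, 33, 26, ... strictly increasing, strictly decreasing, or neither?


Differences: -7, -7, -7, -7
All differences < 0 → strictly DECREASING

Monotonically decreasing


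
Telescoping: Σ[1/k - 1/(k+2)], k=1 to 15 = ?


Telescoping with gap 2: two head and two tail terms survive.
= (1 + 1/2) - (1/16 + 1/17)
= 3/2 - 1/16 - 1/17 = 375/272

Sum = 375/272


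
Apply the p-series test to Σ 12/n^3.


p-series test: Σ c/n^p converges if p > 1, diverges if p ≤ 1 (constant c > 0 doesn't affect convergence).
p = 3
3 > 1 → CONVERGES

Converges (p = 3 > 1)


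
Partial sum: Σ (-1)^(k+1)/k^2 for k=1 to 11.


S = 1 - 1/4 + 1/9 - 1/16 + 1/25 - 1/36 + 1/49 - 1/64 ± ...
= 0.8262
(Full series converges to +π²/12 ≈ +0.8225)

S_11 = 0.8262


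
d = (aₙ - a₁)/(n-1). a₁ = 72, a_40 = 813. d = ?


d = (aₙ - a₁)/(n-1)
= (813 - 72)/(40-1)
= 741/39 = 19

d = 19


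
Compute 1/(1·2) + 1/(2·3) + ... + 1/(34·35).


1/(k(k+1)) = 1/k - 1/(k+1) (partial fractions)
Telescoping: Σ = 1 - 1/35 = 34/35

Sum = 34/35


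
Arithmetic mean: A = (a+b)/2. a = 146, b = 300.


AM = (146 + 300)/2 = 446/2 = 223

AM = 223


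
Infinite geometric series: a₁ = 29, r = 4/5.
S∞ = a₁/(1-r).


S∞ = a₁/(1-r) = 29/(1 - 4/5)
= 29/(1/5)
= 145

S∞ = 145


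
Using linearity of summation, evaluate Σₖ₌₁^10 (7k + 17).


Σ(7k+17) = 7·Σk + 17·n
= 7·55 + 17·10
= 385 + 170 = 555

Σ = 555


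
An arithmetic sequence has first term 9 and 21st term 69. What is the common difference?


d = (aₙ - a₁)/(n-1)
= (69 - 9)/(21-1)
= 60/20 = 3

d = 3


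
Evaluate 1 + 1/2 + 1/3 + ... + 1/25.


H_25 = 1/1 + 1/2 + 1/3 + ... + 1/25
= 34052522467/8923714800
≈ 3.816

H_25 = 34052522467/8923714800 ≈ 3.816


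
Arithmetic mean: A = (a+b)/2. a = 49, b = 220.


AM = (49 + 220)/2 = 269/2 = 134.5

AM = 134.5


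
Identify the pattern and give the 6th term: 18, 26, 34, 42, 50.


Pattern: arithmetic (d=8)
Terms: 18, 26, 34, 42, 50
Next term = 58

Next term = 58


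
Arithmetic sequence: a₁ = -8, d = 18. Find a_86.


aₙ = a₁ + (n-1)d
= -8 + (86-1)×18
= -8 + 1530
= 1522

a_86 = 1522


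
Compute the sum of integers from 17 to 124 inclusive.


Σₖ₌17^124 k = Σₖ₌₁^124 k − Σₖ₌₁^16 k
= 124·125/2 − 16·17/2
= 7750 − 136 = 7614

Σk = 7614


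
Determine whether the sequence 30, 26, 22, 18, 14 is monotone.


Differences: -4, -4, -4, -4
All differences < 0 → strictly DECREASING

Monotonically decreasing


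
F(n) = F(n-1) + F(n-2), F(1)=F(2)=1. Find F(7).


Fibonacci sequence: 1, 1, 2, 3, 5, 8, 13
F(7) = 13

F(7) = 13


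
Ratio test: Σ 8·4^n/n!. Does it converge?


aₙ = 8·4^n/n!
a_{n+1}/aₙ = 4^(n+1)/(n+1)! × n!/4^n  (constant 8 cancels)
= 4/(n+1)
L = lim(n→∞) 4/(n+1) = 0
L < 1 → series CONVERGES

Converges (ratio test: L = 0 < 1)


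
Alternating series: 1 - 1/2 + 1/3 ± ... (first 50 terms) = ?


S = 1 - 1/2 + 1/3 - 1/4 + 1/5 - 1/6 + 1/7 - 1/8 ± ...
= 0.6832
(Full series converges to +ln(2) ≈ +0.6931)

S_50 = 0.6832


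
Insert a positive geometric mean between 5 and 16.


GM = √(5×16) = √80 = 8.9443

GM = 8.9443


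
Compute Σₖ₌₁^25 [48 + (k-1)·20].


aₙ = 48 + (25-1)×20 = 528
Sₙ = n(a₁+aₙ)/2 = 25×(48+528)/2
= 25×576/2 = 7200

S_25 = 7200


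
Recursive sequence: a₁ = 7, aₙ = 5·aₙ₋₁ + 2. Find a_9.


Computing step by step:
a_1 = 7
a_2 = 37
a_3 = 187
a_4 = 937
a_5 = 4687
a_6 = 23437
a_7 = 117187
a_8 = 585937
a_9 = 2929687


a_9 = 2929687


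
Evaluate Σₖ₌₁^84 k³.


n(n+1)/2 = 84×85/2 = 3570
Σk³ = 3570² = 12744900

Σk³ = 12744900


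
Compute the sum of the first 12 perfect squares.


n = 12
n(n+1)(2n+1)/6 = 12×13×25/6
= 3900/6 = 650

Σk² = 650


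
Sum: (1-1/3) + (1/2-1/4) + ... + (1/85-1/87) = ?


Telescoping with gap 2: two head and two tail terms survive.
= (1 + 1/2) - (1/86 + 1/87)
= 3/2 - 1/86 - 1/87 = 5525/3741

Sum = 5525/3741


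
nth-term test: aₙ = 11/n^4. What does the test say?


lim(n→∞) 11/n^4 = 0
lim aₙ = 0 → nth-term test is INCONCLUSIVE
(Need other tests; this is actually a convergent p-series with p=4 > 1)

Inconclusive (lim aₙ = 0; need another test)


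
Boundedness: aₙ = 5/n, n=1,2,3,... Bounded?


a₁ = 5, a₂ = 5/2, a₃ = 5/3, ...
0 < aₙ ≤ 5 for all n ≥ 1
Lower bound: 0, Upper bound: 5
The sequence IS bounded

Bounded (0 < aₙ ≤ 5)


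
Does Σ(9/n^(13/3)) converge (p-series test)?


p-series test: Σ c/n^p converges if p > 1, diverges if p ≤ 1 (constant c > 0 doesn't affect convergence).
p = 13/3
13/3 > 1 → CONVERGES

Converges (p = 13/3 > 1)


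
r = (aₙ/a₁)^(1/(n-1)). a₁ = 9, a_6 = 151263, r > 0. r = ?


r^(n-1) = aₙ/a₁
r^5 = 151263/9 = 16807
r = 16807^(1/5)
= 7

r = 7


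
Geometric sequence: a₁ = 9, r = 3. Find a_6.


aₙ = a₁·r^(n-1)
= 9×3^5
= 9×243
= 2187

a_6 = 2187


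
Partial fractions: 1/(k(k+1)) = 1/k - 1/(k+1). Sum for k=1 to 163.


1/(k(k+1)) = 1/k - 1/(k+1) (partial fractions)
Telescoping: Σ = 1 - 1/164 = 163/164

Sum = 163/164


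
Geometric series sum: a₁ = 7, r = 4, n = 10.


Sₙ = 7×(4^10 - 1)/(4 - 1)
= 7×(1048576 - 1)/3
= 7×1048575/3
= 2446675

S_10 = 2446675


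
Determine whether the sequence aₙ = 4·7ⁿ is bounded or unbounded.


aₙ = 4·7ⁿ → as n→∞, aₙ→∞ (since base 7 > 1)
No finite upper bound exists
The sequence is UNBOUNDED

Unbounded (aₙ → ∞ as n → ∞)


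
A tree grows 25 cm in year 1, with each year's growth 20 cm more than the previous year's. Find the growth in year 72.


aₙ = a₁ + (n-1)d
= 25 + (72-1)×20
= 25 + 1420
= 1445

a_72 = 1445


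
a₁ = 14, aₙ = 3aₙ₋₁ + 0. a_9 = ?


Computing step by step:
a_1 = 14
a_2 = 42
a_3 = 126
a_4 = 378
a_5 = 1134
a_6 = 3402
a_7 = 10206
a_8 = 30618
a_9 = 91854


a_9 = 91854


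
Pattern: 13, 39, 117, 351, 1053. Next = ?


Pattern: geometric (r=3)
Terms: 13, 39, 117, 351, 1053
Next term = 3159

Next term = 3159


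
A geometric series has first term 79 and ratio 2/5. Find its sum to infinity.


S∞ = a₁/(1-r) = 79/(1 - 2/5)
= 79/(3/5)
= 395/3

S∞ = 395/3


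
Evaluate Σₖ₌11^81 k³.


Σₖ₌11^81 k³ = [81·82/2]² − [10·11/2]²
= 11029041 − 3025 = 11026016

Σk³ = 11026016


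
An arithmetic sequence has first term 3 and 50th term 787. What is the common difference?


d = (aₙ - a₁)/(n-1)
= (787 - 3)/(50-1)
= 784/49 = 16

d = 16


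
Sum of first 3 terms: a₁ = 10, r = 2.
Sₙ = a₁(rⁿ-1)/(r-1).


Sₙ = 10×(2^3 - 1)/(2 - 1)
= 10×(8 - 1)/1
= 10×7/1
= 70

S_3 = 70


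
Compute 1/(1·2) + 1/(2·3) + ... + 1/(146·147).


1/(k(k+1)) = 1/k - 1/(k+1) (partial fractions)
Telescoping: Σ = 1 - 1/147 = 146/147

Sum = 146/147


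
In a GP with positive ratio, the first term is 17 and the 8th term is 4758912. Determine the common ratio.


r^(n-1) = aₙ/a₁
r^7 = 4758912/17 = 279936
r = 279936^(1/7)
= 6

r = 6


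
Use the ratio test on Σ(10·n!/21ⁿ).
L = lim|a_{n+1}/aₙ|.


aₙ = 10·n!/21^n
a_{n+1}/aₙ = (n+1)!/21^(n+1) × 21^n/n!  (constant 10 cancels)
= (n+1)/21
L = lim(n→∞) (n+1)/21 = ∞
L > 1 → series DIVERGES

Diverges (ratio test: L = ∞ > 1)


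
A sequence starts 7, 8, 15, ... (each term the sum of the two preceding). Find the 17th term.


Computing iteratively: 7, 8, 15, 23, 38, 61, 99, 160, 259, 419, 678, 1097, ...
a_17 = 12166

a_17 = 12166


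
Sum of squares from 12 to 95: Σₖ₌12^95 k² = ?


Σₖ₌12^95 k² = Σₖ₌₁^95 k² − Σₖ₌₁^11 k²
= 95·96·191/6 − 11·12·23/6
= 290320 − 506 = 289814

Σk² = 289814


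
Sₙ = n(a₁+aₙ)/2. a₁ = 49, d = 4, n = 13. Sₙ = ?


aₙ = 49 + (13-1)×4 = 97
Sₙ = n(a₁+aₙ)/2 = 13×(49+97)/2
= 13×146/2 = 949

S_13 = 949


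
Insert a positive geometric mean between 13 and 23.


GM = √(13×23) = √299 = 17.2916

GM = 17.2916


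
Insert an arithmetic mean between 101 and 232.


AM = (101 + 232)/2 = 333/2 = 166.5

AM = 166.5


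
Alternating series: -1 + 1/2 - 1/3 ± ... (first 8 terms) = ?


S = -1 + 1/2 - 1/3 + 1/4 - 1/5 + 1/6 - 1/7 + 1/8
= -0.6345
(Full series converges to -ln(2) ≈ -0.6931)

S_8 = -0.6345


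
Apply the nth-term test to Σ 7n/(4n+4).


lim(n→∞) 7n/(4n+4) = 7/4 = 7/4  (divide numerator and denominator by n)
lim aₙ = 7/4 ≠ 0 → series DIVERGES

Diverges (lim aₙ = 7/4 ≠ 0)


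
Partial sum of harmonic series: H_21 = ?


H_21 = 1/1 + 1/2 + 1/3 + ... + 1/21
= 18858053/5173168
≈ 3.6454

H_21 = 18858053/5173168 ≈ 3.6454


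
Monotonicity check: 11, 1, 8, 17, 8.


Differences: -10, 7, 9, -9
Difference at position 2 is +7 (> 0) but position 1 is -10 (< 0) — sequence both rises and falls
→ NOT monotonic

Not monotonic


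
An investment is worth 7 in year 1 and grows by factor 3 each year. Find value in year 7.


aₙ = a₁·r^(n-1)
= 7×3^6
= 7×729
= 5103

a_7 = 5103


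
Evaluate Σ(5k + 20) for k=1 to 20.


Σ(5k+20) = 5·Σk + 20·n
= 5·210 + 20·20
= 1050 + 400 = 1450

Σ = 1450


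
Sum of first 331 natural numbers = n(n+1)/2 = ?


n(n+1)/2 = 331×332/2 = 109892/2 = 54946

Σk = 54946


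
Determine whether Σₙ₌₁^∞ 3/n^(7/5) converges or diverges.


p-series test: Σ c/n^p converges if p > 1, diverges if p ≤ 1 (constant c > 0 doesn't affect convergence).
p = 7/5
7/5 > 1 → CONVERGES

Converges (p = 7/5 > 1)


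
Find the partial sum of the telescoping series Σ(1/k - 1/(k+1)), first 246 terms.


Telescoping: adjacent terms cancel.
= 1/1 - 1/247
= 1 - 1/247 = 246/247

Sum = 246/247


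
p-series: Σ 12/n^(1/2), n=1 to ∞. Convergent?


p-series test: Σ c/n^p converges if p > 1, diverges if p ≤ 1 (constant c > 0 doesn't affect convergence).
p = 1/2
1/2 ≤ 1 → DIVERGES

Diverges (p = 1/2 ≤ 1)


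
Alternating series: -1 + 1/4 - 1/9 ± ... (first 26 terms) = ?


S = -1 + 1/4 - 1/9 + 1/16 - 1/25 + 1/36 - 1/49 + 1/64 ± ...
= -0.8218
(Full series converges to -π²/12 ≈ -0.8225)

S_26 = -0.8218


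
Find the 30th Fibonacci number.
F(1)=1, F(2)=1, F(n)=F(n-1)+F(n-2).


Fibonacci sequence: 1, 1, 2, 3, 5, 8, 13, 21, 34, 55, 89, ...
F(30) = 832040

F(30) = 832040


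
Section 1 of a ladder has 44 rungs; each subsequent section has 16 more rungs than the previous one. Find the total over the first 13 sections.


aₙ = 44 + (13-1)×16 = 236
Sₙ = n(a₁+aₙ)/2 = 13×(44+236)/2
= 13×280/2 = 1820

S_13 = 1820


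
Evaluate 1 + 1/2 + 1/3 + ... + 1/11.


H_11 = 1/1 + 1/2 + 1/3 + ... + 1/11
= 83711/27720
≈ 3.0199

H_11 = 83711/27720 ≈ 3.0199


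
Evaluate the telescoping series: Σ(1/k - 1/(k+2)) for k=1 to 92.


Telescoping with gap 2: two head and two tail terms survive.
= (1 + 1/2) - (1/93 + 1/94)
= 3/2 - 1/93 - 1/94 = 6463/4371

Sum = 6463/4371


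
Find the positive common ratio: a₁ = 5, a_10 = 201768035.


r^(n-1) = aₙ/a₁
r^9 = 201768035/5 = 40353607
r = 40353607^(1/9)
= 7

r = 7


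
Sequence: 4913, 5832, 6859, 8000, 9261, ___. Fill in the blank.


Pattern: perfect cubes: n³
Terms: 4913, 5832, 6859, 8000, 9261
Next term = 10648

Next term = 10648


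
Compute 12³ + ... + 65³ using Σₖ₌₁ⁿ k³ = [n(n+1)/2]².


Σₖ₌12^65 k³ = [65·66/2]² − [11·12/2]²
= 4601025 − 4356 = 4596669

Σk³ = 4596669


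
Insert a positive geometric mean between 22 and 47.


GM = √(22×47) = √1034 = 32.1559

GM = 32.1559


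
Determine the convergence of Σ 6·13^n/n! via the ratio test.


aₙ = 6·13^n/n!
a_{n+1}/aₙ = 13^(n+1)/(n+1)! × n!/13^n  (constant 6 cancels)
= 13/(n+1)
L = lim(n→∞) 13/(n+1) = 0
L < 1 → series CONVERGES

Converges (ratio test: L = 0 < 1)


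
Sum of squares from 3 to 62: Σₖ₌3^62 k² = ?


Σₖ₌3^62 k² = Σₖ₌₁^62 k² − Σₖ₌₁^2 k²
= 62·63·125/6 − 2·3·5/6
= 81375 − 5 = 81370

Σk² = 81370


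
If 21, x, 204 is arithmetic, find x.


AM = (21 + 204)/2 = 225/2 = 112.5

AM = 112.5


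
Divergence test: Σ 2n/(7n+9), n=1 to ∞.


lim(n→∞) 2n/(7n+9) = 2/7 = 2/7  (divide numerator and denominator by n)
lim aₙ = 2/7 ≠ 0 → series DIVERGES

Diverges (lim aₙ = 2/7 ≠ 0)


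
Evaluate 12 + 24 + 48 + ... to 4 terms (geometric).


Sₙ = 12×(2^4 - 1)/(2 - 1)
= 12×(16 - 1)/1
= 12×15/1
= 180

S_4 = 180


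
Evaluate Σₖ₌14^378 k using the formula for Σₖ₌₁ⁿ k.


Σₖ₌14^378 k = Σₖ₌₁^378 k − Σₖ₌₁^13 k
= 378·379/2 − 13·14/2
= 71631 − 91 = 71540

Σk = 71540


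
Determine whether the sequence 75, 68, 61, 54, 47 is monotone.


Differences: -7, -7, -7, -7
All differences < 0 → strictly DECREASING

Monotonically decreasing


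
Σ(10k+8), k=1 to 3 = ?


Σ(10k+8) = 10·Σk + 8·n
= 10·6 + 8·3
= 60 + 24 = 84

Σ = 84


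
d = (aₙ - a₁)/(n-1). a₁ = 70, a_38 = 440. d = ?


d = (aₙ - a₁)/(n-1)
= (440 - 70)/(38-1)
= 370/37 = 10

d = 10


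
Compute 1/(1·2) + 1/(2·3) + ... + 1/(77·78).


1/(k(k+1)) = 1/k - 1/(k+1) (partial fractions)
Telescoping: Σ = 1 - 1/78 = 77/78

Sum = 77/78


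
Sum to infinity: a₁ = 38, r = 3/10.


S∞ = a₁/(1-r) = 38/(1 - 3/10)
= 38/(7/10)
= 380/7

S∞ = 380/7


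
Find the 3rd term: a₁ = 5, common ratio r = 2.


aₙ = a₁·r^(n-1)
= 5×2^2
= 5×4
= 20

a_3 = 20


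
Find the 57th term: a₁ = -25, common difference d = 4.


aₙ = a₁ + (n-1)d
= -25 + (57-1)×4
= -25 + 224
= 199

a_57 = 199


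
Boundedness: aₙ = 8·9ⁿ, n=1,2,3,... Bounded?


aₙ = 8·9ⁿ → as n→∞, aₙ→∞ (since base 9 > 1)
No finite upper bound exists
The sequence is UNBOUNDED

Unbounded (aₙ → ∞ as n → ∞)


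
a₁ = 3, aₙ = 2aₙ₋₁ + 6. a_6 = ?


Computing step by step:
a_1 = 3
a_2 = 12
a_3 = 30
a_4 = 66
a_5 = 138
a_6 = 282


a_6 = 282


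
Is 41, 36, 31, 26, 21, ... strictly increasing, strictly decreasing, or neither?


Differences: -5, -5, -5, -5
All differences < 0 → strictly DECREASING

Monotonically decreasing


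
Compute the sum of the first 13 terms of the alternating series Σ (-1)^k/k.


S = -1 + 1/2 - 1/3 + 1/4 - 1/5 + 1/6 - 1/7 + 1/8 ± ...
= -0.7301
(Full series converges to -ln(2) ≈ -0.6931)

S_13 = -0.7301


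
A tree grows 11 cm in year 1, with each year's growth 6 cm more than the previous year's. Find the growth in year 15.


aₙ = a₁ + (n-1)d
= 11 + (15-1)×6
= 11 + 84
= 95

a_15 = 95


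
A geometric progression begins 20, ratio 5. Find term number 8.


aₙ = a₁·r^(n-1)
= 20×5^7
= 20×78125
= 1562500

a_8 = 1562500


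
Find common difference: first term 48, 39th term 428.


d = (aₙ - a₁)/(n-1)
= (428 - 48)/(39-1)
= 380/38 = 10

d = 10


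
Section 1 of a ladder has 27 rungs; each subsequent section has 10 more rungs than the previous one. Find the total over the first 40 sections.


aₙ = 27 + (40-1)×10 = 417
Sₙ = n(a₁+aₙ)/2 = 40×(27+417)/2
= 40×444/2 = 8880

S_40 = 8880


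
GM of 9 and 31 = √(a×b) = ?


GM = √(9×31) = √279 = 16.7033

GM = 16.7033


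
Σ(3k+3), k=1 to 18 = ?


Σ(3k+3) = 3·Σk + 3·n
= 3·171 + 3·18
= 513 + 54 = 567

Σ = 567


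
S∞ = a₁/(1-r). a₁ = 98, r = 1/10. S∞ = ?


S∞ = a₁/(1-r) = 98/(1 - 1/10)
= 98/(9/10)
= 980/9

S∞ = 980/9


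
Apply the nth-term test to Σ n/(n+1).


lim(n→∞) n/(n+1) = 1/1 = 1  (divide numerator and denominator by n)
lim aₙ = 1 ≠ 0 → series DIVERGES

Diverges (lim aₙ = 1 ≠ 0)


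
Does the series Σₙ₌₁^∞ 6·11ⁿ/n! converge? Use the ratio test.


aₙ = 6·11^n/n!
a_{n+1}/aₙ = 11^(n+1)/(n+1)! × n!/11^n  (constant 6 cancels)
= 11/(n+1)
L = lim(n→∞) 11/(n+1) = 0
L < 1 → series CONVERGES

Converges (ratio test: L = 0 < 1)


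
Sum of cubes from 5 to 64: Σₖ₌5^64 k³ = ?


Σₖ₌5^64 k³ = [64·65/2]² − [4·5/2]²
= 4326400 − 100 = 4326300

Σk³ = 4326300


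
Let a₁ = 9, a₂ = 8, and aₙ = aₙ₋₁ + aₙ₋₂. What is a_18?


Computing iteratively: 9, 8, 17, 25, 42, 67, 109, 176, 285, 461, 746, 1207, ...
a_18 = 21659

a_18 = 21659


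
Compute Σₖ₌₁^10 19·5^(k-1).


Sₙ = 19×(5^10 - 1)/(5 - 1)
= 19×(9765625 - 1)/4
= 19×9765624/4
= 46386714

S_10 = 46386714


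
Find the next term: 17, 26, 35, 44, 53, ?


Pattern: arithmetic (d=9)
Terms: 17, 26, 35, 44, 53
Next term = 62

Next term = 62


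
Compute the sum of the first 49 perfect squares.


n = 49
n(n+1)(2n+1)/6 = 49×50×99/6
= 242550/6 = 40425

Σk² = 40425


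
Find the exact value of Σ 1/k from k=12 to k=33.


Σₖ₌12^33 1/k = 1/12 + 1/13 + 1/14 + ... + 1/33
= 154355972958659/144403552893600
≈ 1.0689

Sum = 154355972958659/144403552893600 ≈ 1.0689


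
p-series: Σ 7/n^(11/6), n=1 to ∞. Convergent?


p-series test: Σ c/n^p converges if p > 1, diverges if p ≤ 1 (constant c > 0 doesn't affect convergence).
p = 11/6
11/6 > 1 → CONVERGES

Converges (p = 11/6 > 1)


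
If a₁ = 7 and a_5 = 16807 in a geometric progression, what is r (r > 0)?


r^(n-1) = aₙ/a₁
r^4 = 16807/7 = 2401
r = 2401^(1/4)
= ±7; taking r > 0 gives r = 7

r = 7


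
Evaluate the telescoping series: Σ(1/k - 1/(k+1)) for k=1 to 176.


Telescoping: adjacent terms cancel.
= 1/1 - 1/177
= 1 - 1/177 = 176/177

Sum = 176/177


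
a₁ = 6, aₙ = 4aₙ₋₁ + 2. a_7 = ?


Computing step by step:
a_1 = 6
a_2 = 26
a_3 = 106
a_4 = 426
a_5 = 1706
a_6 = 6826
a_7 = 27306


a_7 = 27306


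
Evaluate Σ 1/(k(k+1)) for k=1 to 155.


1/(k(k+1)) = 1/k - 1/(k+1) (partial fractions)
Telescoping: Σ = 1 - 1/156 = 155/156

Sum = 155/156


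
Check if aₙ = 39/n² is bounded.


a₁ = 39, a₂ = 39/4, a₃ = 39/9, ...
0 < aₙ ≤ 39 for all n ≥ 1
The sequence IS bounded

Bounded (0 < aₙ ≤ 39)


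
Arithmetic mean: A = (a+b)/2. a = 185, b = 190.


AM = (185 + 190)/2 = 375/2 = 187.5

AM = 187.5


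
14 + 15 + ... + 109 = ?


Σₖ₌14^109 k = Σₖ₌₁^109 k − Σₖ₌₁^13 k
= 109·110/2 − 13·14/2
= 5995 − 91 = 5904

Σk = 5904


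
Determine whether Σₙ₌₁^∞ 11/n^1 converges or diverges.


p-series test: Σ c/n^p converges if p > 1, diverges if p ≤ 1 (constant c > 0 doesn't affect convergence).
p = 1
1 ≤ 1 → DIVERGES

Diverges (p = 1 ≤ 1)


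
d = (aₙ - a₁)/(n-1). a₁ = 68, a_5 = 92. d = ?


d = (aₙ - a₁)/(n-1)
= (92 - 68)/(5-1)
= 24/4 = 6

d = 6


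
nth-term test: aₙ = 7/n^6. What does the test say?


lim(n→∞) 7/n^6 = 0
lim aₙ = 0 → nth-term test is INCONCLUSIVE
(Need other tests; this is actually a convergent p-series with p=6 > 1)

Inconclusive (lim aₙ = 0; need another test)


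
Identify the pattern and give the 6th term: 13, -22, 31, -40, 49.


Pattern: alternating sign, magnitude arithmetic (d=9)
Terms: 13, -22, 31, -40, 49
Next term = -58

Next term = -58


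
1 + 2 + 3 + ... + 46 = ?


n(n+1)/2 = 46×47/2 = 2162/2 = 1081

Σk = 1081


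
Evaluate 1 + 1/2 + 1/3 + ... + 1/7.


H_7 = 1/1 + 1/2 + 1/3 + 1/4 + 1/5 + 1/6 + 1/7
= 363/140
≈ 2.5929

H_7 = 363/140 ≈ 2.5929


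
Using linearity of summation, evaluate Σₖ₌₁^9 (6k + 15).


Σ(6k+15) = 6·Σk + 15·n
= 6·45 + 15·9
= 270 + 135 = 405

Σ = 405


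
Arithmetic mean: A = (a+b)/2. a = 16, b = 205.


AM = (16 + 205)/2 = 221/2 = 110.5

AM = 110.5


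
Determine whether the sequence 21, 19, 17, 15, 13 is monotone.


Differences: -2, -2, -2, -2
All differences < 0 → strictly DECREASING

Monotonically decreasing


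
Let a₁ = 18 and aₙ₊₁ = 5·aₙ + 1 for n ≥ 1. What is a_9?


Computing step by step:
a_1 = 18
a_2 = 91
a_3 = 456
a_4 = 2281
a_5 = 11406
a_6 = 57031
a_7 = 285156
a_8 = 1425781
a_9 = 7128906


a_9 = 7128906


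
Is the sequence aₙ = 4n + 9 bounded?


aₙ = 4n + 9 → as n→∞, aₙ→∞
No finite upper bound exists
The sequence is UNBOUNDED

Unbounded (aₙ → ∞ as n → ∞)


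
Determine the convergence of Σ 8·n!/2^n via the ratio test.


aₙ = 8·n!/2^n
a_{n+1}/aₙ = (n+1)!/2^(n+1) × 2^n/n!  (constant 8 cancels)
= (n+1)/2
L = lim(n→∞) (n+1)/2 = ∞
L > 1 → series DIVERGES

Diverges (ratio test: L = ∞ > 1)


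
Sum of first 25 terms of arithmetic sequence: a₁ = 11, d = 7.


aₙ = 11 + (25-1)×7 = 179
Sₙ = n(a₁+aₙ)/2 = 25×(11+179)/2
= 25×190/2 = 2375

S_25 = 2375


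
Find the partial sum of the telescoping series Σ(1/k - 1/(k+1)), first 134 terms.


Telescoping: adjacent terms cancel.
= 1/1 - 1/135
= 1 - 1/135 = 134/135

Sum = 134/135


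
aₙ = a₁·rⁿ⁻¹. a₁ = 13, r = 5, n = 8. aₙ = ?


aₙ = a₁·r^(n-1)
= 13×5^7
= 13×78125
= 1015625

a_8 = 1015625


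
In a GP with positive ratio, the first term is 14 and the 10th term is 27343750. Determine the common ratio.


r^(n-1) = aₙ/a₁
r^9 = 27343750/14 = 1953125
r = 1953125^(1/9)
= 5

r = 5


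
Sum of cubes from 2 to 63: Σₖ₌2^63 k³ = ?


Σₖ₌2^63 k³ = [63·64/2]² − [1·2/2]²
= 4064256 − 1 = 4064255

Σk³ = 4064255


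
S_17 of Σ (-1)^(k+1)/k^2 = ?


S = 1 - 1/4 + 1/9 - 1/16 + 1/25 - 1/36 + 1/49 - 1/64 ± ...
= 0.8241
(Full series converges to +π²/12 ≈ +0.8225)

S_17 = 0.8241


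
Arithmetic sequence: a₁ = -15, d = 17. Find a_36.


aₙ = a₁ + (n-1)d
= -15 + (36-1)×17
= -15 + 595
= 580

a_36 = 580


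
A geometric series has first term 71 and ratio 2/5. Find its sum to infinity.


S∞ = a₁/(1-r) = 71/(1 - 2/5)
= 71/(3/5)
= 355/3

S∞ = 355/3


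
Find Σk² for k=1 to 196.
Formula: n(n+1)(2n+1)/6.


n = 196
n(n+1)(2n+1)/6 = 196×197×393/6
= 15174516/6 = 2529086

Σk² = 2529086


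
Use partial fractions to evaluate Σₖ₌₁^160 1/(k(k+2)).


1/(k(k+2)) = (1/2)·(1/k - 1/(k+2)) (partial fractions)
Telescoping: Σ = (1/2)·(1 + 1/2 - 1/161 - 1/162) = 9700/13041

Sum = 9700/13041


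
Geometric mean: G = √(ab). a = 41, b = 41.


GM = √(41×41) = √1681 = 41

GM = 41


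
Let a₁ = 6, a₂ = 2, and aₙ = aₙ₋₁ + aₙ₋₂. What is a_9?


Computing iteratively: 6, 2, 8, 10, 18, 28, 46, 74, 120
a_9 = 120

a_9 = 120


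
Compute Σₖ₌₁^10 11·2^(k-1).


Sₙ = 11×(2^10 - 1)/(2 - 1)
= 11×(1024 - 1)/1
= 11×1023/1
= 11253

S_10 = 11253


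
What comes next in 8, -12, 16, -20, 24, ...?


Pattern: alternating sign, magnitude arithmetic (d=4)
Terms: 8, -12, 16, -20, 24
Next term = -28

Next term = -28


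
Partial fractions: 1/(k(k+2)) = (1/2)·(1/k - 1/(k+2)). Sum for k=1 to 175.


1/(k(k+2)) = (1/2)·(1/k - 1/(k+2)) (partial fractions)
Telescoping: Σ = (1/2)·(1 + 1/2 - 1/176 - 1/177) = 46375/62304

Sum = 46375/62304


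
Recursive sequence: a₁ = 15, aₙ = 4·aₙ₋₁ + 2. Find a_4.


Computing step by step:
a_1 = 15
a_2 = 62
a_3 = 250
a_4 = 1002


a_4 = 1002


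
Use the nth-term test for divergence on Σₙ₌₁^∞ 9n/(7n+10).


lim(n→∞) 9n/(7n+10) = 9/7 = 9/7  (divide numerator and denominator by n)
lim aₙ = 9/7 ≠ 0 → series DIVERGES

Diverges (lim aₙ = 9/7 ≠ 0)


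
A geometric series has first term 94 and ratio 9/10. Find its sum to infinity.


S∞ = a₁/(1-r) = 94/(1 - 9/10)
= 94/(1/10)
= 940

S∞ = 940


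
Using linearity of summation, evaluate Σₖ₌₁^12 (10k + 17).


Σ(10k+17) = 10·Σk + 17·n
= 10·78 + 17·12
= 780 + 204 = 984

Σ = 984


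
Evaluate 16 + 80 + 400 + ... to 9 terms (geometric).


Sₙ = 16×(5^9 - 1)/(5 - 1)
= 16×(1953125 - 1)/4
= 16×1953124/4
= 7812496

S_9 = 7812496


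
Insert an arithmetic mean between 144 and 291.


AM = (144 + 291)/2 = 435/2 = 217.5

AM = 217.5


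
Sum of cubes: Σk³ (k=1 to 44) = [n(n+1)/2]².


n(n+1)/2 = 44×45/2 = 990
Σk³ = 990² = 980100

Σk³ = 980100


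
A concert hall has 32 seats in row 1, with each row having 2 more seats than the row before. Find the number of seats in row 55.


aₙ = a₁ + (n-1)d
= 32 + (55-1)×2
= 32 + 108
= 140

a_55 = 140


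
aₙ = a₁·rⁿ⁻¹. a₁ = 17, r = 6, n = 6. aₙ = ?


aₙ = a₁·r^(n-1)
= 17×6^5
= 17×7776
= 132192

a_6 = 132192


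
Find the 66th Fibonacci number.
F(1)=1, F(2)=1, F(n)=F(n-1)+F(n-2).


Fibonacci sequence: 1, 1, 2, 3, 5, 8, 13, 21, 34, 55, 89, ...
F(66) = 27777890035288

F(66) = 27777890035288


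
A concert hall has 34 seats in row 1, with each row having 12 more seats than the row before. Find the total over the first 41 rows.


aₙ = 34 + (41-1)×12 = 514
Sₙ = n(a₁+aₙ)/2 = 41×(34+514)/2
= 41×548/2 = 11234

S_41 = 11234


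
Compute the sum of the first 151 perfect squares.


n = 151
n(n+1)(2n+1)/6 = 151×152×303/6
= 6954456/6 = 1159076

Σk² = 1159076


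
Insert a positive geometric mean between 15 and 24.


GM = √(15×24) = √360 = 18.9737

GM = 18.9737


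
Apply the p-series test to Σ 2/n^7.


p-series test: Σ c/n^p converges if p > 1, diverges if p ≤ 1 (constant c > 0 doesn't affect convergence).
p = 7
7 > 1 → CONVERGES

Converges (p = 7 > 1)


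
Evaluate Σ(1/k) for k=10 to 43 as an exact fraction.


Σₖ₌10^43 1/k = 1/10 + 1/11 + 1/12 + ... + 1/43
= 1302498148247319299/856326196254765600
≈ 1.521

Sum = 1302498148247319299/856326196254765600 ≈ 1.521


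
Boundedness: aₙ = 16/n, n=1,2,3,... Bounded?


a₁ = 16, a₂ = 16/2, a₃ = 16/3, ...
0 < aₙ ≤ 16 for all n ≥ 1
Lower bound: 0, Upper bound: 16
The sequence IS bounded

Bounded (0 < aₙ ≤ 16)


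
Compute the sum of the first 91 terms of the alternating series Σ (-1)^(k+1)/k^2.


S = 1 - 1/4 + 1/9 - 1/16 + 1/25 - 1/36 + 1/49 - 1/64 ± ...
= 0.8225
(Full series converges to +π²/12 ≈ +0.8225)

S_91 = 0.8225


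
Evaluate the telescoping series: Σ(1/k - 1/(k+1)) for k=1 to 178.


Telescoping: adjacent terms cancel.
= 1/1 - 1/179
= 1 - 1/179 = 178/179

Sum = 178/179


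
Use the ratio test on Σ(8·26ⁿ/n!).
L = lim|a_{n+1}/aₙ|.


aₙ = 8·26^n/n!
a_{n+1}/aₙ = 26^(n+1)/(n+1)! × n!/26^n  (constant 8 cancels)
= 26/(n+1)
L = lim(n→∞) 26/(n+1) = 0
L < 1 → series CONVERGES

Converges (ratio test: L = 0 < 1)


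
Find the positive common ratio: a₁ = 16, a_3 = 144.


r^(n-1) = aₙ/a₁
r^2 = 144/16 = 9
r = 9^(1/2)
= ±3; taking r > 0 gives r = 3

r = 3


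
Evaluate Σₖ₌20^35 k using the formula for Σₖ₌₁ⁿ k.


Σₖ₌20^35 k = Σₖ₌₁^35 k − Σₖ₌₁^19 k
= 35·36/2 − 19·20/2
= 630 − 190 = 440

Σk = 440


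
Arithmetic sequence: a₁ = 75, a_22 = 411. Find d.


d = (aₙ - a₁)/(n-1)
= (411 - 75)/(22-1)
= 336/21 = 16

d = 16


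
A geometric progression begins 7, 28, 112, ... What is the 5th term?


aₙ = a₁·r^(n-1)
= 7×4^4
= 7×256
= 1792

a_5 = 1792


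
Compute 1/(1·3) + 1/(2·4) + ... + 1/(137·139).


1/(k(k+2)) = (1/2)·(1/k - 1/(k+2)) (partial fractions)
Telescoping: Σ = (1/2)·(1 + 1/2 - 1/138 - 1/139) = 7124/9591

Sum = 7124/9591


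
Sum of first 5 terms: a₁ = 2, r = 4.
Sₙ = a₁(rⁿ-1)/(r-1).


Sₙ = 2×(4^5 - 1)/(4 - 1)
= 2×(1024 - 1)/3
= 2×1023/3
= 682

S_5 = 682


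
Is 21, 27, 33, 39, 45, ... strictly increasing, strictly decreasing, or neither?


Differences: 6, 6, 6, 6
All differences > 0 → strictly INCREASING

Monotonically increasing


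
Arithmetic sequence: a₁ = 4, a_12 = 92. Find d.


d = (aₙ - a₁)/(n-1)
= (92 - 4)/(12-1)
= 88/11 = 8

d = 8


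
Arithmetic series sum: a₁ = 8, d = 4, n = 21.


aₙ = 8 + (21-1)×4 = 88
Sₙ = n(a₁+aₙ)/2 = 21×(8+88)/2
= 21×96/2 = 1008

S_21 = 1008


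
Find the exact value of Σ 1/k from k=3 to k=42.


Σₖ₌3^42 1/k = 1/3 + 1/4 + 1/5 + ... + 1/42
= 8041906695706619/2844937529085600
≈ 2.8267

Sum = 8041906695706619/2844937529085600 ≈ 2.8267


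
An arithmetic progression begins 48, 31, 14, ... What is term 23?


aₙ = a₁ + (n-1)d
= 48 + (23-1)×-17
= 48 - 374
= -326

a_23 = -326


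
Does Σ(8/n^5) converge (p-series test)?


p-series test: Σ c/n^p converges if p > 1, diverges if p ≤ 1 (constant c > 0 doesn't affect convergence).
p = 5
5 > 1 → CONVERGES

Converges (p = 5 > 1)


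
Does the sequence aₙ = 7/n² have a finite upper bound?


a₁ = 7, a₂ = 7/4, a₃ = 7/9, ...
0 < aₙ ≤ 7 for all n ≥ 1
The sequence IS bounded

Bounded (0 < aₙ ≤ 7)


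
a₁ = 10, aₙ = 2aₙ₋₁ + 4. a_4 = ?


Computing step by step:
a_1 = 10
a_2 = 24
a_3 = 52
a_4 = 108


a_4 = 108


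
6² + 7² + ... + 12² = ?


Σₖ₌6^12 k² = Σₖ₌₁^12 k² − Σₖ₌₁^5 k²
= 12·13·25/6 − 5·6·11/6
= 650 − 55 = 595

Σk² = 595


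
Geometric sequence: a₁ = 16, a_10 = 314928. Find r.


r^(n-1) = aₙ/a₁
r^9 = 314928/16 = 19683
r = 19683^(1/9)
= 3

r = 3


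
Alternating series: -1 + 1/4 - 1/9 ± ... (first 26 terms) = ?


S = -1 + 1/4 - 1/9 + 1/16 - 1/25 + 1/36 - 1/49 + 1/64 ± ...
= -0.8218
(Full series converges to -π²/12 ≈ -0.8225)

S_26 = -0.8218


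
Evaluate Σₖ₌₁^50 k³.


n(n+1)/2 = 50×51/2 = 1275
Σk³ = 1275² = 1625625

Σk³ = 1625625


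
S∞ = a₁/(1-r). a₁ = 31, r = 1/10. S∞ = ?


S∞ = a₁/(1-r) = 31/(1 - 1/10)
= 31/(9/10)
= 310/9

S∞ = 310/9


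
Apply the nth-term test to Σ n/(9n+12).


lim(n→∞) n/(9n+12) = 1/9 = 1/9  (divide numerator and denominator by n)
lim aₙ = 1/9 ≠ 0 → series DIVERGES

Diverges (lim aₙ = 1/9 ≠ 0)


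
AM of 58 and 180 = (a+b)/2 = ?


AM = (58 + 180)/2 = 238/2 = 119

AM = 119


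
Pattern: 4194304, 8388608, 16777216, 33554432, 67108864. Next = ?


Pattern: powers of 2: 2ⁿ
Terms: 4194304, 8388608, 16777216, 33554432, 67108864
Next term = 134217728

Next term = 134217728


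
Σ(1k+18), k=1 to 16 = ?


Σ(1k+18) = 1·Σk + 18·n
= 1·136 + 18·16
= 136 + 288 = 424

Σ = 424


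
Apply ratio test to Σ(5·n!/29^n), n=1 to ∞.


aₙ = 5·n!/29^n
a_{n+1}/aₙ = (n+1)!/29^(n+1) × 29^n/n!  (constant 5 cancels)
= (n+1)/29
L = lim(n→∞) (n+1)/29 = ∞
L > 1 → series DIVERGES

Diverges (ratio test: L = ∞ > 1)


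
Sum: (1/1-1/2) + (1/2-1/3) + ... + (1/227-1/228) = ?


Telescoping: adjacent terms cancel.
= 1/1 - 1/228
= 1 - 1/228 = 227/228

Sum = 227/228


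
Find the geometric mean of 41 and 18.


GM = √(41×18) = √738 = 27.1662

GM = 27.1662


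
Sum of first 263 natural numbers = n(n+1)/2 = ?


n(n+1)/2 = 263×264/2 = 69432/2 = 34716

Σk = 34716


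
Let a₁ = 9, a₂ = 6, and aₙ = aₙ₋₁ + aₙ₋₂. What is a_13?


Computing iteratively: 9, 6, 15, 21, 36, 57, 93, 150, 243, 393, 636, 1029, ...
a_13 = 1665

a_13 = 1665


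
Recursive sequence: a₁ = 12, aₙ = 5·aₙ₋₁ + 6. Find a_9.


Computing step by step:
a_1 = 12
a_2 = 66
a_3 = 336
a_4 = 1686
a_5 = 8436
a_6 = 42186
a_7 = 210936
a_8 = 1054686
a_9 = 5273436


a_9 = 5273436


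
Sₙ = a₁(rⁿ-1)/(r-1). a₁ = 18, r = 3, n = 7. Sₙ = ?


Sₙ = 18×(3^7 - 1)/(3 - 1)
= 18×(2187 - 1)/2
= 18×2186/2
= 19674

S_7 = 19674


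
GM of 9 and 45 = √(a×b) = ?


GM = √(9×45) = √405 = 20.1246

GM = 20.1246


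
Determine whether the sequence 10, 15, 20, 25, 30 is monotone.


Differences: 5, 5, 5, 5
All differences > 0 → strictly INCREASING

Monotonically increasing


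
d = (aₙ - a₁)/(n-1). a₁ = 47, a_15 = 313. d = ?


d = (aₙ - a₁)/(n-1)
= (313 - 47)/(15-1)
= 266/14 = 19

d = 19


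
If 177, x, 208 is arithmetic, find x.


AM = (177 + 208)/2 = 385/2 = 192.5

AM = 192.5


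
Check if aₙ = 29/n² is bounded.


a₁ = 29, a₂ = 29/4, a₃ = 29/9, ...
0 < aₙ ≤ 29 for all n ≥ 1
The sequence IS bounded

Bounded (0 < aₙ ≤ 29)


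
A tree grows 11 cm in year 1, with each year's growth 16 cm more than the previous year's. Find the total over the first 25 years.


aₙ = 11 + (25-1)×16 = 395
Sₙ = n(a₁+aₙ)/2 = 25×(11+395)/2
= 25×406/2 = 5075

S_25 = 5075


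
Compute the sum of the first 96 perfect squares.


n = 96
n(n+1)(2n+1)/6 = 96×97×193/6
= 1797216/6 = 299536

Σk² = 299536


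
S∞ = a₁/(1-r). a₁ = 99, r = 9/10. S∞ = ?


S∞ = a₁/(1-r) = 99/(1 - 9/10)
= 99/(1/10)
= 990

S∞ = 990


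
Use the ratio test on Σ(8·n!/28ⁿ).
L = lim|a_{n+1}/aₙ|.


aₙ = 8·n!/28^n
a_{n+1}/aₙ = (n+1)!/28^(n+1) × 28^n/n!  (constant 8 cancels)
= (n+1)/28
L = lim(n→∞) (n+1)/28 = ∞
L > 1 → series DIVERGES

Diverges (ratio test: L = ∞ > 1)


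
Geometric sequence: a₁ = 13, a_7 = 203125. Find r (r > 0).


r^(n-1) = aₙ/a₁
r^6 = 203125/13 = 15625
r = 15625^(1/6)
= ±5; taking r > 0 gives r = 5

r = 5


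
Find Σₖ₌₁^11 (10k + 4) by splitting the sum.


Σ(10k+4) = 10·Σk + 4·n
= 10·66 + 4·11
= 660 + 44 = 704

Σ = 704


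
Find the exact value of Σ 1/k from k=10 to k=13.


Σₖ₌10^13 1/k = 1/10 + 1/11 + 1/12 + 1/13
= 3013/8580
≈ 0.3512

Sum = 3013/8580 ≈ 0.3512


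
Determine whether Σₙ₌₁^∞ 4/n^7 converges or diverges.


p-series test: Σ c/n^p converges if p > 1, diverges if p ≤ 1 (constant c > 0 doesn't affect convergence).
p = 7
7 > 1 → CONVERGES

Converges (p = 7 > 1)


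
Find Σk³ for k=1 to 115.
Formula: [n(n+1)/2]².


n(n+1)/2 = 115×116/2 = 6670
Σk³ = 6670² = 44488900

Σk³ = 44488900


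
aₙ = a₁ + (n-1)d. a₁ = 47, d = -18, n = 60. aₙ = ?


aₙ = a₁ + (n-1)d
= 47 + (60-1)×-18
= 47 - 1062
= -1015

a_60 = -1015


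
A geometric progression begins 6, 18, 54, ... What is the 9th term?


aₙ = a₁·r^(n-1)
= 6×3^8
= 6×6561
= 39366

a_9 = 39366


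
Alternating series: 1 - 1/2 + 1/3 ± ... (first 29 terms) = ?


S = 1 - 1/2 + 1/3 - 1/4 + 1/5 - 1/6 + 1/7 - 1/8 ± ...
= 0.7101
(Full series converges to +ln(2) ≈ +0.6931)

S_29 = 0.7101


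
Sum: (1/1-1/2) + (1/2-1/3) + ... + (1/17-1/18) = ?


Telescoping: adjacent terms cancel.
= 1/1 - 1/18
= 1 - 1/18 = 17/18

Sum = 17/18


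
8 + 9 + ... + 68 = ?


Σₖ₌8^68 k = Σₖ₌₁^68 k − Σₖ₌₁^7 k
= 68·69/2 − 7·8/2
= 2346 − 28 = 2318

Σk = 2318


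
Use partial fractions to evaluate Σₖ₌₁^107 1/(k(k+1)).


1/(k(k+1)) = 1/k - 1/(k+1) (partial fractions)
Telescoping: Σ = 1 - 1/108 = 107/108

Sum = 107/108


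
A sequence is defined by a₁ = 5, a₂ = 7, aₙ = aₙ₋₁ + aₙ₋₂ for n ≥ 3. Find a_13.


Computing iteratively: 5, 7, 12, 19, 31, 50, 81, 131, 212, 343, 555, 898, ...
a_13 = 1453

a_13 = 1453


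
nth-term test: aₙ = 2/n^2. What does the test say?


lim(n→∞) 2/n^2 = 0
lim aₙ = 0 → nth-term test is INCONCLUSIVE
(Need other tests; this is actually a convergent p-series with p=2 > 1)

Inconclusive (lim aₙ = 0; need another test)


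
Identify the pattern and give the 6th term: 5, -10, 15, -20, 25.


Pattern: alternating sign, magnitude arithmetic (d=5)
Terms: 5, -10, 15, -20, 25
Next term = -30

Next term = -30


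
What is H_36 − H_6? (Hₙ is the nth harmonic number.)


Σₖ₌7^36 1/k = 1/7 + 1/8 + 1/9 + ... + 1/36
= 22639315926589/13127595717600
≈ 1.7246

Sum = 22639315926589/13127595717600 ≈ 1.7246


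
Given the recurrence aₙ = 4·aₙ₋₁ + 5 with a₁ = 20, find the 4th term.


Computing step by step:
a_1 = 20
a_2 = 85
a_3 = 345
a_4 = 1385


a_4 = 1385


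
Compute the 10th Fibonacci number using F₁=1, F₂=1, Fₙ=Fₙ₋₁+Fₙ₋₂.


Fibonacci sequence: 1, 1, 2, 3, 5, 8, 13, 21, 34, 55
F(10) = 55

F(10) = 55


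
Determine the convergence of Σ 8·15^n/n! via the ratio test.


aₙ = 8·15^n/n!
a_{n+1}/aₙ = 15^(n+1)/(n+1)! × n!/15^n  (constant 8 cancels)
= 15/(n+1)
L = lim(n→∞) 15/(n+1) = 0
L < 1 → series CONVERGES

Converges (ratio test: L = 0 < 1)


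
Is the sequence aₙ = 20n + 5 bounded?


aₙ = 20n + 5 → as n→∞, aₙ→∞
No finite upper bound exists
The sequence is UNBOUNDED

Unbounded (aₙ → ∞ as n → ∞)


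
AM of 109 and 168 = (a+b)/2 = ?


AM = (109 + 168)/2 = 277/2 = 138.5

AM = 138.5


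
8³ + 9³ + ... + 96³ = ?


Σₖ₌8^96 k³ = [96·97/2]² − [7·8/2]²
= 21678336 − 784 = 21677552

Σk³ = 21677552


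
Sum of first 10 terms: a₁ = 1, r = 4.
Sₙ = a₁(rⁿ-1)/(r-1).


Sₙ = 1×(4^10 - 1)/(4 - 1)
= 1×(1048576 - 1)/3
= 1×1048575/3
= 349525

S_10 = 349525
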